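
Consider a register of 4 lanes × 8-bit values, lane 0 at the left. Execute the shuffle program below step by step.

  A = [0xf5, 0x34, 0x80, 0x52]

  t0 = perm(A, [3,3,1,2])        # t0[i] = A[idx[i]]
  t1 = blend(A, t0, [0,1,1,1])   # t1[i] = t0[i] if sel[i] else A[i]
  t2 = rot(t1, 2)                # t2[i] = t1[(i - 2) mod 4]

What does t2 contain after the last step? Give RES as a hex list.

RES = [0x34, 0x80, 0xf5, 0x52]

  t0: 52 52 34 80
  t1: f5 52 34 80
  t2: 34 80 f5 52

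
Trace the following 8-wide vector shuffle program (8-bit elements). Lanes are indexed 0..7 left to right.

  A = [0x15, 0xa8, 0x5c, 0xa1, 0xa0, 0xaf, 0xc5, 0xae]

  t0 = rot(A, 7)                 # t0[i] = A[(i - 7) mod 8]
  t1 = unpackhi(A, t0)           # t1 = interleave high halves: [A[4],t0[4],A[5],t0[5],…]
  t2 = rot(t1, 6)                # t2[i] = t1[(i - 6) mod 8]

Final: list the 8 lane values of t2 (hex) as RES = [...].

t0 = [0xa8, 0x5c, 0xa1, 0xa0, 0xaf, 0xc5, 0xae, 0x15]
t1 = [0xa0, 0xaf, 0xaf, 0xc5, 0xc5, 0xae, 0xae, 0x15]
t2 = [0xaf, 0xc5, 0xc5, 0xae, 0xae, 0x15, 0xa0, 0xaf]

RES = [ 0xaf  0xc5  0xc5  0xae  0xae  0x15  0xa0  0xaf ]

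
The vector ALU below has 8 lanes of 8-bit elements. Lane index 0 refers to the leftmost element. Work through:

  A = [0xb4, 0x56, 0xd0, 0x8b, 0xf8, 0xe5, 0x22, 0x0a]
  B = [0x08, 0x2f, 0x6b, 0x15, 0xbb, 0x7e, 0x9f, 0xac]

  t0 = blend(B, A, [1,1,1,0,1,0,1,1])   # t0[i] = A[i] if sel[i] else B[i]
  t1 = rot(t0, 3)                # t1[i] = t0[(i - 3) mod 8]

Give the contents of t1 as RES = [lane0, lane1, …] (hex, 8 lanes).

RES = [0x7e, 0x22, 0x0a, 0xb4, 0x56, 0xd0, 0x15, 0xf8]

  t0: b4 56 d0 15 f8 7e 22 0a
  t1: 7e 22 0a b4 56 d0 15 f8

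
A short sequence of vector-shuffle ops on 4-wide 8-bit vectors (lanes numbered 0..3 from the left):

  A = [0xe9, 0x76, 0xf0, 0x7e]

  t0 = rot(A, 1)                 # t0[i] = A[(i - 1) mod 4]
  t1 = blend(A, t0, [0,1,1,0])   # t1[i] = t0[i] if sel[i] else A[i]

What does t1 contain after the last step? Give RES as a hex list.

t0 = [0x7e, 0xe9, 0x76, 0xf0]
t1 = [0xe9, 0xe9, 0x76, 0x7e]

RES = [0xe9, 0xe9, 0x76, 0x7e]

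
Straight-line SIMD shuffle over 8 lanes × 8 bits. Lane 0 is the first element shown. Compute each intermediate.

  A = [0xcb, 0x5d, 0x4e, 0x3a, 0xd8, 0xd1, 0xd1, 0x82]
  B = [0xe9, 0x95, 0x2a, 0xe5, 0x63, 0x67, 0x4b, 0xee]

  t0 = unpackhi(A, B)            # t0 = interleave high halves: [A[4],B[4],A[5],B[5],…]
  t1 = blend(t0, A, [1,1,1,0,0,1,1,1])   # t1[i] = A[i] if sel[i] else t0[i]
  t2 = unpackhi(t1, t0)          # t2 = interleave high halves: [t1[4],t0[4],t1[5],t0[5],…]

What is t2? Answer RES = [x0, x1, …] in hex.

t0 = [0xd8, 0x63, 0xd1, 0x67, 0xd1, 0x4b, 0x82, 0xee]
t1 = [0xcb, 0x5d, 0x4e, 0x67, 0xd1, 0xd1, 0xd1, 0x82]
t2 = [0xd1, 0xd1, 0xd1, 0x4b, 0xd1, 0x82, 0x82, 0xee]

RES = [0xd1, 0xd1, 0xd1, 0x4b, 0xd1, 0x82, 0x82, 0xee]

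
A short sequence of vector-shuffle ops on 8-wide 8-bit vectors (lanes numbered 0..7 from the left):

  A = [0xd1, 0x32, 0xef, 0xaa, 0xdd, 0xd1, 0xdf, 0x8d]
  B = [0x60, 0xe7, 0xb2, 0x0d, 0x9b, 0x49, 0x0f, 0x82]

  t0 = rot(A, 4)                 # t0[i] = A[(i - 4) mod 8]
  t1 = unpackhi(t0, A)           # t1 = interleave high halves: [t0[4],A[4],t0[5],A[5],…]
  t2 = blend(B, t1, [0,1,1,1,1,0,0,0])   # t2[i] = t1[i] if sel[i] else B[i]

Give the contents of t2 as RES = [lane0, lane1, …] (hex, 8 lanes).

  t0: dd d1 df 8d d1 32 ef aa
  t1: d1 dd 32 d1 ef df aa 8d
  t2: 60 dd 32 d1 ef 49 0f 82

RES = [0x60, 0xdd, 0x32, 0xd1, 0xef, 0x49, 0x0f, 0x82]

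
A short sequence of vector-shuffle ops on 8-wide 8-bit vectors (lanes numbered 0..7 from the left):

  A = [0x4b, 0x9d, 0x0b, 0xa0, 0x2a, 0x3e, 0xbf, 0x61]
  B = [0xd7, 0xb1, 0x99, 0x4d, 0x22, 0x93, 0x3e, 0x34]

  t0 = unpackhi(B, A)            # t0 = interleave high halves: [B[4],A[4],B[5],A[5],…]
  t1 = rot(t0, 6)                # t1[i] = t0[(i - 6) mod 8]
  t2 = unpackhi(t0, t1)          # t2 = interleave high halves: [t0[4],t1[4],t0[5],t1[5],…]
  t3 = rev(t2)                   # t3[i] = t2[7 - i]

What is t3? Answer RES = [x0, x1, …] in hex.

RES = [ 0x2a  0x61  0x22  0x34  0x61  0xbf  0x34  0x3e ]

  t0: 22 2a 93 3e 3e bf 34 61
  t1: 93 3e 3e bf 34 61 22 2a
  t2: 3e 34 bf 61 34 22 61 2a
  t3: 2a 61 22 34 61 bf 34 3e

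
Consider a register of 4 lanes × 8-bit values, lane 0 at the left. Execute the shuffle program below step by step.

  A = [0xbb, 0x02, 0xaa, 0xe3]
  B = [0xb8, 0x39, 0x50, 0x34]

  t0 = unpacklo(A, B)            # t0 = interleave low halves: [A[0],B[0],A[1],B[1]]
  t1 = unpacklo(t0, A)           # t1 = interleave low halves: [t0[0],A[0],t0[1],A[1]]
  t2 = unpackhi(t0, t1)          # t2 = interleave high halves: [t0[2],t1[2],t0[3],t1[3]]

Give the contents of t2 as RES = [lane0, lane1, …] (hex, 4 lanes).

RES = [0x02, 0xb8, 0x39, 0x02]

  t0: bb b8 02 39
  t1: bb bb b8 02
  t2: 02 b8 39 02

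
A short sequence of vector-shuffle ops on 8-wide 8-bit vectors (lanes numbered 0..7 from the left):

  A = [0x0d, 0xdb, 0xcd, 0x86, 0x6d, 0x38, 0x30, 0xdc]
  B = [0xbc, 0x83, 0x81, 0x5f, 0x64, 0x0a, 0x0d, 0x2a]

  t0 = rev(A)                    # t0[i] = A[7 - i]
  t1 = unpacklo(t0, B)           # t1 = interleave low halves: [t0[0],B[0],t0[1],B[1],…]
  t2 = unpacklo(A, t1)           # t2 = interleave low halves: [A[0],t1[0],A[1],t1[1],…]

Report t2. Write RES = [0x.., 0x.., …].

RES = [ 0x0d  0xdc  0xdb  0xbc  0xcd  0x30  0x86  0x83 ]

t0 = [0xdc, 0x30, 0x38, 0x6d, 0x86, 0xcd, 0xdb, 0x0d]
t1 = [0xdc, 0xbc, 0x30, 0x83, 0x38, 0x81, 0x6d, 0x5f]
t2 = [0x0d, 0xdc, 0xdb, 0xbc, 0xcd, 0x30, 0x86, 0x83]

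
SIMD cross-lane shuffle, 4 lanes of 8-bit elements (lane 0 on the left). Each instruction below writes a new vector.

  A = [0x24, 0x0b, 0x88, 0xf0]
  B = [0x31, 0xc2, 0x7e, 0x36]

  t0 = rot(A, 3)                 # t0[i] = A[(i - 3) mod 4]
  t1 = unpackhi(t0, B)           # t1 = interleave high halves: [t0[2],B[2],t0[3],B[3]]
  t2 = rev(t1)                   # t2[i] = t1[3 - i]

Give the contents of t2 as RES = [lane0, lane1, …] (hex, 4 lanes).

→ t0 |0b|88|f0|24|
→ t1 |f0|7e|24|36|
→ t2 |36|24|7e|f0|

RES = [ 0x36  0x24  0x7e  0xf0 ]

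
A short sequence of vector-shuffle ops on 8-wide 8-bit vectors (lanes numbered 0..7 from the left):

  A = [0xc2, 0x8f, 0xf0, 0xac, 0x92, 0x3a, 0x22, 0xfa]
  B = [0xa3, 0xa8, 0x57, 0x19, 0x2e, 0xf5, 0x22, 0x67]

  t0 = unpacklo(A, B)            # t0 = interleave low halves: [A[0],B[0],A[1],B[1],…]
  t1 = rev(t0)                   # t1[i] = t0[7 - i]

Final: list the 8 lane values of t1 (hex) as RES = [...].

RES = [0x19, 0xac, 0x57, 0xf0, 0xa8, 0x8f, 0xa3, 0xc2]

→ t0 |c2|a3|8f|a8|f0|57|ac|19|
→ t1 |19|ac|57|f0|a8|8f|a3|c2|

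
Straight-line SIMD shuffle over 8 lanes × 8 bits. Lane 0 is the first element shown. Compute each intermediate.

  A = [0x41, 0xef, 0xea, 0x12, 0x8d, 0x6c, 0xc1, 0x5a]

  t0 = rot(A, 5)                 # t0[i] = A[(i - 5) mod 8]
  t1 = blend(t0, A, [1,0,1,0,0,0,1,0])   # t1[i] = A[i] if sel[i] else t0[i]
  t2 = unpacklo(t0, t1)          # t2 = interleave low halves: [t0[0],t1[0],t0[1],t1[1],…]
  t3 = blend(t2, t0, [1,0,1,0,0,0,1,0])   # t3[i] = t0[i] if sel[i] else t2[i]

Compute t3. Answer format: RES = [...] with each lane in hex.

RES = [ 0x12  0x41  0x6c  0x8d  0x6c  0xea  0xef  0xc1 ]

→ t0 |12|8d|6c|c1|5a|41|ef|ea|
→ t1 |41|8d|ea|c1|5a|41|c1|ea|
→ t2 |12|41|8d|8d|6c|ea|c1|c1|
→ t3 |12|41|6c|8d|6c|ea|ef|c1|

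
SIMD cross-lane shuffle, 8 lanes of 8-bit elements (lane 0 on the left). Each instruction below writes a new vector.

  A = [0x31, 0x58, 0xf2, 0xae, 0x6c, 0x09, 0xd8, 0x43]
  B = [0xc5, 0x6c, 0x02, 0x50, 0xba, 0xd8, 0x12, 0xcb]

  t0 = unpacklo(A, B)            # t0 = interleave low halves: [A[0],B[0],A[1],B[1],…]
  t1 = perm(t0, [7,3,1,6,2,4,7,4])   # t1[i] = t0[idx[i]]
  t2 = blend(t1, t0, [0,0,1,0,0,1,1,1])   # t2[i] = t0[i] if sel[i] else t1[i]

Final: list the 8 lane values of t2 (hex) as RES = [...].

RES = [ 0x50  0x6c  0x58  0xae  0x58  0x02  0xae  0x50 ]

→ t0 |31|c5|58|6c|f2|02|ae|50|
→ t1 |50|6c|c5|ae|58|f2|50|f2|
→ t2 |50|6c|58|ae|58|02|ae|50|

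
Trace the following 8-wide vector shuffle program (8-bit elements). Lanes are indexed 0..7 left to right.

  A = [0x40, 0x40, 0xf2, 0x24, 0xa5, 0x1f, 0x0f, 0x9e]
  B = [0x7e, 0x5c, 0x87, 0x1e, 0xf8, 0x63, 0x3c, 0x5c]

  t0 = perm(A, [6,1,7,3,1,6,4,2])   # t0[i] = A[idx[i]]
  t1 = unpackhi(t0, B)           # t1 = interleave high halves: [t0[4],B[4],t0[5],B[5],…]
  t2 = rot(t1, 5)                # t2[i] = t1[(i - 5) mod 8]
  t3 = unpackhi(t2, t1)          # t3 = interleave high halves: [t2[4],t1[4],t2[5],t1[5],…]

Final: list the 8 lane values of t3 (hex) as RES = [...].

  t0: 0f 40 9e 24 40 0f a5 f2
  t1: 40 f8 0f 63 a5 3c f2 5c
  t2: 63 a5 3c f2 5c 40 f8 0f
  t3: 5c a5 40 3c f8 f2 0f 5c

RES = [0x5c, 0xa5, 0x40, 0x3c, 0xf8, 0xf2, 0x0f, 0x5c]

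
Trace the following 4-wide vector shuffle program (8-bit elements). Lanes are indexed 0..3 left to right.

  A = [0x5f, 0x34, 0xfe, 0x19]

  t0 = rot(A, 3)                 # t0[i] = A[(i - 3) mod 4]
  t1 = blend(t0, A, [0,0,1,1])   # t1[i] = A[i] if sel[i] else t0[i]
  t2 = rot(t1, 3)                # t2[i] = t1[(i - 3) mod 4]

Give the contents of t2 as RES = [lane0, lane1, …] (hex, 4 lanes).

  t0: 34 fe 19 5f
  t1: 34 fe fe 19
  t2: fe fe 19 34

RES = [ 0xfe  0xfe  0x19  0x34 ]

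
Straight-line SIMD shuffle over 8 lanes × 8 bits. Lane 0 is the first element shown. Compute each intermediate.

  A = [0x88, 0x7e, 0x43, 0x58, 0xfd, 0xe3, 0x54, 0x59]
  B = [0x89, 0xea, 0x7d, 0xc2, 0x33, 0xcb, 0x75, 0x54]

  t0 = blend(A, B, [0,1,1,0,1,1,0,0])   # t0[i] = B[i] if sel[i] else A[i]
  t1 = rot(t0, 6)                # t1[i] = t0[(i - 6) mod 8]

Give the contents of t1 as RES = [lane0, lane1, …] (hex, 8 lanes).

RES = [ 0x7d  0x58  0x33  0xcb  0x54  0x59  0x88  0xea ]

t0 = [0x88, 0xea, 0x7d, 0x58, 0x33, 0xcb, 0x54, 0x59]
t1 = [0x7d, 0x58, 0x33, 0xcb, 0x54, 0x59, 0x88, 0xea]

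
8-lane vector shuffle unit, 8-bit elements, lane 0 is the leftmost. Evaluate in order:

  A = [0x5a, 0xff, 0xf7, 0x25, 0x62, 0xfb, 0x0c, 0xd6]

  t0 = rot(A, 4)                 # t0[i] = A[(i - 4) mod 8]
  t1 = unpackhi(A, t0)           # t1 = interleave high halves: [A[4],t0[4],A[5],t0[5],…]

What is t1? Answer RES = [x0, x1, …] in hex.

RES = [ 0x62  0x5a  0xfb  0xff  0x0c  0xf7  0xd6  0x25 ]

t0 = [0x62, 0xfb, 0x0c, 0xd6, 0x5a, 0xff, 0xf7, 0x25]
t1 = [0x62, 0x5a, 0xfb, 0xff, 0x0c, 0xf7, 0xd6, 0x25]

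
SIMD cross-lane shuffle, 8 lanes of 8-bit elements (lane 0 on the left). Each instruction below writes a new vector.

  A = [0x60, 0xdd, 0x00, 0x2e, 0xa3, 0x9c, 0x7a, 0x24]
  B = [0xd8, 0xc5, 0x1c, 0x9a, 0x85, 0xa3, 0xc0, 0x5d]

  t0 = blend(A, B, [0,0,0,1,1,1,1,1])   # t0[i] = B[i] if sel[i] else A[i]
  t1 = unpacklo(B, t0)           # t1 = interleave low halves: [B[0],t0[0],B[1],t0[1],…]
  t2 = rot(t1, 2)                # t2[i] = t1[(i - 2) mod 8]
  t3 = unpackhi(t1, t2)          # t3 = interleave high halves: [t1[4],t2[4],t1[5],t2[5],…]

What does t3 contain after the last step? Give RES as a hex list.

→ t0 |60|dd|00|9a|85|a3|c0|5d|
→ t1 |d8|60|c5|dd|1c|00|9a|9a|
→ t2 |9a|9a|d8|60|c5|dd|1c|00|
→ t3 |1c|c5|00|dd|9a|1c|9a|00|

RES = [0x1c, 0xc5, 0x00, 0xdd, 0x9a, 0x1c, 0x9a, 0x00]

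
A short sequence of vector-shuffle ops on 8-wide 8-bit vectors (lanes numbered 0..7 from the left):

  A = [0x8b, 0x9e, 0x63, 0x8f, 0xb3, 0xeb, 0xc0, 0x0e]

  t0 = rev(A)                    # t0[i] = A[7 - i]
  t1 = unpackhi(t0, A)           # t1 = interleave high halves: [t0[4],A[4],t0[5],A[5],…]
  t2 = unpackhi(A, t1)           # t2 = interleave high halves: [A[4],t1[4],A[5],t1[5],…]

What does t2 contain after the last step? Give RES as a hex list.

→ t0 |0e|c0|eb|b3|8f|63|9e|8b|
→ t1 |8f|b3|63|eb|9e|c0|8b|0e|
→ t2 |b3|9e|eb|c0|c0|8b|0e|0e|

RES = [0xb3, 0x9e, 0xeb, 0xc0, 0xc0, 0x8b, 0x0e, 0x0e]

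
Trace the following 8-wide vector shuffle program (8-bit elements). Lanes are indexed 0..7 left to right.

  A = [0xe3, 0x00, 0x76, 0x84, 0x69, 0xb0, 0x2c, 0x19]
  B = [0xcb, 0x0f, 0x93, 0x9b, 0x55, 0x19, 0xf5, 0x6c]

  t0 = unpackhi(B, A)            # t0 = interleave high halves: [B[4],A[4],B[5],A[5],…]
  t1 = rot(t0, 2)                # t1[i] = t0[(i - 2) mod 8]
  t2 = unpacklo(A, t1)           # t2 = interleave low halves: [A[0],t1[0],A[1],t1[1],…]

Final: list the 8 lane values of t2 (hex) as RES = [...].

RES = [ 0xe3  0x6c  0x00  0x19  0x76  0x55  0x84  0x69 ]

  t0: 55 69 19 b0 f5 2c 6c 19
  t1: 6c 19 55 69 19 b0 f5 2c
  t2: e3 6c 00 19 76 55 84 69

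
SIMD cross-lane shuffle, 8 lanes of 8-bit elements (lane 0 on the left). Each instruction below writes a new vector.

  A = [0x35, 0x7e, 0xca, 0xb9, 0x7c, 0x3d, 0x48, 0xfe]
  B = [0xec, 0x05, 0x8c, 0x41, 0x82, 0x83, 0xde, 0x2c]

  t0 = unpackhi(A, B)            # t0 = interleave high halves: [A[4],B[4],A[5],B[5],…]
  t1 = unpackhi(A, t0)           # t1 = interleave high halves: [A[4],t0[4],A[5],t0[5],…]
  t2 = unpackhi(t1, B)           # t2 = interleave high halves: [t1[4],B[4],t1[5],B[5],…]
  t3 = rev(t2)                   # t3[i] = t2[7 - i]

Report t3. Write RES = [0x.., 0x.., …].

RES = [0x2c, 0x2c, 0xde, 0xfe, 0x83, 0xfe, 0x82, 0x48]

  t0: 7c 82 3d 83 48 de fe 2c
  t1: 7c 48 3d de 48 fe fe 2c
  t2: 48 82 fe 83 fe de 2c 2c
  t3: 2c 2c de fe 83 fe 82 48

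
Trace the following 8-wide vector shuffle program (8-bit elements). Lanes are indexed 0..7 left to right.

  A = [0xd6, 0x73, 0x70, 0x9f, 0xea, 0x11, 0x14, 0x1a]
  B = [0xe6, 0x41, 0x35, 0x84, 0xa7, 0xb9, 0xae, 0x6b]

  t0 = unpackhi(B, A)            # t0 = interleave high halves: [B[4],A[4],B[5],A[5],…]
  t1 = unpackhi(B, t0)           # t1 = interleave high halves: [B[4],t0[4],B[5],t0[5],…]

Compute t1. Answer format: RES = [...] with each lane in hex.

t0 = [0xa7, 0xea, 0xb9, 0x11, 0xae, 0x14, 0x6b, 0x1a]
t1 = [0xa7, 0xae, 0xb9, 0x14, 0xae, 0x6b, 0x6b, 0x1a]

RES = [ 0xa7  0xae  0xb9  0x14  0xae  0x6b  0x6b  0x1a ]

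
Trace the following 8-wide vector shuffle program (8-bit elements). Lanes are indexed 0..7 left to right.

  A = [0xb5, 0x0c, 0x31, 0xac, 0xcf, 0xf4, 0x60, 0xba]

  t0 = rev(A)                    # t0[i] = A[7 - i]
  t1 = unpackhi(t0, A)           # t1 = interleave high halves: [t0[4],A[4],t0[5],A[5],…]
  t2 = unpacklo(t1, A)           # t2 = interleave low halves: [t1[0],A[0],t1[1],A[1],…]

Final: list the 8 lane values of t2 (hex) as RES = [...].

→ t0 |ba|60|f4|cf|ac|31|0c|b5|
→ t1 |ac|cf|31|f4|0c|60|b5|ba|
→ t2 |ac|b5|cf|0c|31|31|f4|ac|

RES = [0xac, 0xb5, 0xcf, 0x0c, 0x31, 0x31, 0xf4, 0xac]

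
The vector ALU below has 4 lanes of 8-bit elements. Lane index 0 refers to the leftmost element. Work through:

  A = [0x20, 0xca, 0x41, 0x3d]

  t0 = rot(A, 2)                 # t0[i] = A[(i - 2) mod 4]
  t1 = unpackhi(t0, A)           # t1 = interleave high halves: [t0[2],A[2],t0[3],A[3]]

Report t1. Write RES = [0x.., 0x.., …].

t0 = [0x41, 0x3d, 0x20, 0xca]
t1 = [0x20, 0x41, 0xca, 0x3d]

RES = [ 0x20  0x41  0xca  0x3d ]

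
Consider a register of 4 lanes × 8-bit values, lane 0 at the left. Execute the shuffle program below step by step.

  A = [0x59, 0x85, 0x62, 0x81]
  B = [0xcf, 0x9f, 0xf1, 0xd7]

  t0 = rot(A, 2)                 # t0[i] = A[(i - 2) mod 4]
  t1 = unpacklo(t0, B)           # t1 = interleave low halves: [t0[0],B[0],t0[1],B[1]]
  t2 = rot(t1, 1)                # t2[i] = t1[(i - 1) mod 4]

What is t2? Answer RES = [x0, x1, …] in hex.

RES = [0x9f, 0x62, 0xcf, 0x81]

→ t0 |62|81|59|85|
→ t1 |62|cf|81|9f|
→ t2 |9f|62|cf|81|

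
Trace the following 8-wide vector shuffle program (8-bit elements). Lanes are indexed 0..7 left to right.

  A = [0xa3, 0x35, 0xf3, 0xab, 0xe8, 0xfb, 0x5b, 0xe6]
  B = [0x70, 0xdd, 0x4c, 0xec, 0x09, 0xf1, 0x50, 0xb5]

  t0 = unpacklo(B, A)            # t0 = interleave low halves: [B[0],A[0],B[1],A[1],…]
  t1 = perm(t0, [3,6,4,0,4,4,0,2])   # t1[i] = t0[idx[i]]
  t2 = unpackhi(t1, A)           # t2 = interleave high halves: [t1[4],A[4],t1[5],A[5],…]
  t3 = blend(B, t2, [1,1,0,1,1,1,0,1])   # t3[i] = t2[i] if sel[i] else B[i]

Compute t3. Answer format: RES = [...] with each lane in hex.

t0 = [0x70, 0xa3, 0xdd, 0x35, 0x4c, 0xf3, 0xec, 0xab]
t1 = [0x35, 0xec, 0x4c, 0x70, 0x4c, 0x4c, 0x70, 0xdd]
t2 = [0x4c, 0xe8, 0x4c, 0xfb, 0x70, 0x5b, 0xdd, 0xe6]
t3 = [0x4c, 0xe8, 0x4c, 0xfb, 0x70, 0x5b, 0x50, 0xe6]

RES = [ 0x4c  0xe8  0x4c  0xfb  0x70  0x5b  0x50  0xe6 ]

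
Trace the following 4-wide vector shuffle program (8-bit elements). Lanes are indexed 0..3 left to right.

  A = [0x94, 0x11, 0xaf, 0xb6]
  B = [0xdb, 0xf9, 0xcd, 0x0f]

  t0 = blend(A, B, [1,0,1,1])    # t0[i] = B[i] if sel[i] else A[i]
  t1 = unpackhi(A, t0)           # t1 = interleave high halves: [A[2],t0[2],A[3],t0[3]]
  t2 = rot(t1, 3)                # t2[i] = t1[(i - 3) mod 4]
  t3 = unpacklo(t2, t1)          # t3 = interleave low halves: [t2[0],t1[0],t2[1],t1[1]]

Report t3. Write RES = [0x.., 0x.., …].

→ t0 |db|11|cd|0f|
→ t1 |af|cd|b6|0f|
→ t2 |cd|b6|0f|af|
→ t3 |cd|af|b6|cd|

RES = [0xcd, 0xaf, 0xb6, 0xcd]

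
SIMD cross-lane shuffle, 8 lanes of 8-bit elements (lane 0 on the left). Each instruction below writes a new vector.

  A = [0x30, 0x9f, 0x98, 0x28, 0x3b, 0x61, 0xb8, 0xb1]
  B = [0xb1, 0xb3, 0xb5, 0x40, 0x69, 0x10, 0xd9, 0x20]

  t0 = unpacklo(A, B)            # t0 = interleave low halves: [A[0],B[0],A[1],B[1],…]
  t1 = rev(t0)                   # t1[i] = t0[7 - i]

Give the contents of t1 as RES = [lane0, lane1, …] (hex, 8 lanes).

RES = [ 0x40  0x28  0xb5  0x98  0xb3  0x9f  0xb1  0x30 ]

  t0: 30 b1 9f b3 98 b5 28 40
  t1: 40 28 b5 98 b3 9f b1 30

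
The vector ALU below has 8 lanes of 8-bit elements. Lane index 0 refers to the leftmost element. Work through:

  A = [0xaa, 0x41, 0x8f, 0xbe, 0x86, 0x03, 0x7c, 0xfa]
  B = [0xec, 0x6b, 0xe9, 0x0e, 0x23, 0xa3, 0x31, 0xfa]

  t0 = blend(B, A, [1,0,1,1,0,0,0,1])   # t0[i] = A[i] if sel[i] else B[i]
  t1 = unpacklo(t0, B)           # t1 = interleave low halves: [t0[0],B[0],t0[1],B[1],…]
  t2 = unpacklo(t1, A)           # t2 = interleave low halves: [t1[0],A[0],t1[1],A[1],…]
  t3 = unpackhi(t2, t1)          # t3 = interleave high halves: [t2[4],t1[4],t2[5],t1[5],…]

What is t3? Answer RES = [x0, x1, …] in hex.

t0 = [0xaa, 0x6b, 0x8f, 0xbe, 0x23, 0xa3, 0x31, 0xfa]
t1 = [0xaa, 0xec, 0x6b, 0x6b, 0x8f, 0xe9, 0xbe, 0x0e]
t2 = [0xaa, 0xaa, 0xec, 0x41, 0x6b, 0x8f, 0x6b, 0xbe]
t3 = [0x6b, 0x8f, 0x8f, 0xe9, 0x6b, 0xbe, 0xbe, 0x0e]

RES = [ 0x6b  0x8f  0x8f  0xe9  0x6b  0xbe  0xbe  0x0e ]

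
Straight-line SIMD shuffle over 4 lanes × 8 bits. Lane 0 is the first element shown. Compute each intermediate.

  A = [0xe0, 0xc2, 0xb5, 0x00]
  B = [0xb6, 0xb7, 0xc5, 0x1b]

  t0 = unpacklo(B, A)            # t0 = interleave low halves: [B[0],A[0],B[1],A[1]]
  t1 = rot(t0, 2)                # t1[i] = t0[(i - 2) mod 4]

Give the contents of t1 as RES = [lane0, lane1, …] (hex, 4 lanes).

RES = [0xb7, 0xc2, 0xb6, 0xe0]

t0 = [0xb6, 0xe0, 0xb7, 0xc2]
t1 = [0xb7, 0xc2, 0xb6, 0xe0]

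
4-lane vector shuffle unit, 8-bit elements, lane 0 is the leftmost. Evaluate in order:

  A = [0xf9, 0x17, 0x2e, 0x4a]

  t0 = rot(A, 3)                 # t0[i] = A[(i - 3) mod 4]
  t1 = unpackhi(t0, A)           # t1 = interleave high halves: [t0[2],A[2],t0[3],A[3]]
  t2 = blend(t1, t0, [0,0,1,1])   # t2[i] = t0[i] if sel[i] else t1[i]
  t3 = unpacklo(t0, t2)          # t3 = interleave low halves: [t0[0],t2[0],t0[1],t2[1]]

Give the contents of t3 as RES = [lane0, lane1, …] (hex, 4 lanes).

→ t0 |17|2e|4a|f9|
→ t1 |4a|2e|f9|4a|
→ t2 |4a|2e|4a|f9|
→ t3 |17|4a|2e|2e|

RES = [ 0x17  0x4a  0x2e  0x2e ]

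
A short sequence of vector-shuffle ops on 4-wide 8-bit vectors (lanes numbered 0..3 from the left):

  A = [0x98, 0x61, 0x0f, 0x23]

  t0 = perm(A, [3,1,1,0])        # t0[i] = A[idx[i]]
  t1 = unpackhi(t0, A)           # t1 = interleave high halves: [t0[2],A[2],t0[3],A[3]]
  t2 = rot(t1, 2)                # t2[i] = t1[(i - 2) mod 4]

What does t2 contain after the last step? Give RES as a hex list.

RES = [0x98, 0x23, 0x61, 0x0f]

→ t0 |23|61|61|98|
→ t1 |61|0f|98|23|
→ t2 |98|23|61|0f|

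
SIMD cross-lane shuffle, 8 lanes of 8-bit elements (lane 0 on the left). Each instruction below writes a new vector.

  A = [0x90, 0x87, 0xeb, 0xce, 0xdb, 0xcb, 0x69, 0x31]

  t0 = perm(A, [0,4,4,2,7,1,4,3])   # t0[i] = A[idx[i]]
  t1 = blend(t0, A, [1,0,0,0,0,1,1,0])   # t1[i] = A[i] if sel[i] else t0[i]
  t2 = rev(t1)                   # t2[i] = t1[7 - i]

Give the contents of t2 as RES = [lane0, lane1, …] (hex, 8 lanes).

→ t0 |90|db|db|eb|31|87|db|ce|
→ t1 |90|db|db|eb|31|cb|69|ce|
→ t2 |ce|69|cb|31|eb|db|db|90|

RES = [0xce, 0x69, 0xcb, 0x31, 0xeb, 0xdb, 0xdb, 0x90]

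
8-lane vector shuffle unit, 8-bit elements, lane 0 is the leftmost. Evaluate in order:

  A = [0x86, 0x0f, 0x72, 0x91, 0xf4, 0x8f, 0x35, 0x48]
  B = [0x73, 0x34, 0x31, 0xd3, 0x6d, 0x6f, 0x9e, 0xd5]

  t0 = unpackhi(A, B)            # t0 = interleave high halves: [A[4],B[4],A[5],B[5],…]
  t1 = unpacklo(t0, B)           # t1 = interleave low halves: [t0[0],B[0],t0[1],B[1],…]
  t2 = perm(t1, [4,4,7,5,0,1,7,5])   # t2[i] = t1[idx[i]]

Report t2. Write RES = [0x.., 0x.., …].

RES = [0x8f, 0x8f, 0xd3, 0x31, 0xf4, 0x73, 0xd3, 0x31]

→ t0 |f4|6d|8f|6f|35|9e|48|d5|
→ t1 |f4|73|6d|34|8f|31|6f|d3|
→ t2 |8f|8f|d3|31|f4|73|d3|31|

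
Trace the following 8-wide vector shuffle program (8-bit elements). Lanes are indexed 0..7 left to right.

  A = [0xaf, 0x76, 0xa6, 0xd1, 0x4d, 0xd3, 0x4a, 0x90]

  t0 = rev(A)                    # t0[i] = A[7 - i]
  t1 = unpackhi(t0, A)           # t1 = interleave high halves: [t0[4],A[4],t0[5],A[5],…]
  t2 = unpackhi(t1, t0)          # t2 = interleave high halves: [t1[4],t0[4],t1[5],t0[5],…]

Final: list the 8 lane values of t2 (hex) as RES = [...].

RES = [ 0x76  0xd1  0x4a  0xa6  0xaf  0x76  0x90  0xaf ]

  t0: 90 4a d3 4d d1 a6 76 af
  t1: d1 4d a6 d3 76 4a af 90
  t2: 76 d1 4a a6 af 76 90 af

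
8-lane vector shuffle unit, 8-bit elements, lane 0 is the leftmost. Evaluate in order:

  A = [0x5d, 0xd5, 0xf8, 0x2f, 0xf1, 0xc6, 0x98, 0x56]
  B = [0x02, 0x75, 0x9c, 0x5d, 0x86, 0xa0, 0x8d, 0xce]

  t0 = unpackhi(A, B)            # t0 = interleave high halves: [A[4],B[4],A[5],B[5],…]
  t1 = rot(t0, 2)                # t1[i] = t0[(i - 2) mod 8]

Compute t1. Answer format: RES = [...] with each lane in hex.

  t0: f1 86 c6 a0 98 8d 56 ce
  t1: 56 ce f1 86 c6 a0 98 8d

RES = [ 0x56  0xce  0xf1  0x86  0xc6  0xa0  0x98  0x8d ]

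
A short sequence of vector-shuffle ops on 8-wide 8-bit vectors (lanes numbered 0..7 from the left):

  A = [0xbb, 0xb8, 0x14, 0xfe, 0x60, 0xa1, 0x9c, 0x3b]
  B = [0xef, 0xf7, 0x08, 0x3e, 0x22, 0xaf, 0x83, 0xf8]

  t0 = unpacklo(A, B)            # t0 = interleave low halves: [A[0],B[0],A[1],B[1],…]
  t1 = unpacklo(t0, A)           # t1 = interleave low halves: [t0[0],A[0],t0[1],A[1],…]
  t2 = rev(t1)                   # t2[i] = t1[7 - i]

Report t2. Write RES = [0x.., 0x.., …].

t0 = [0xbb, 0xef, 0xb8, 0xf7, 0x14, 0x08, 0xfe, 0x3e]
t1 = [0xbb, 0xbb, 0xef, 0xb8, 0xb8, 0x14, 0xf7, 0xfe]
t2 = [0xfe, 0xf7, 0x14, 0xb8, 0xb8, 0xef, 0xbb, 0xbb]

RES = [0xfe, 0xf7, 0x14, 0xb8, 0xb8, 0xef, 0xbb, 0xbb]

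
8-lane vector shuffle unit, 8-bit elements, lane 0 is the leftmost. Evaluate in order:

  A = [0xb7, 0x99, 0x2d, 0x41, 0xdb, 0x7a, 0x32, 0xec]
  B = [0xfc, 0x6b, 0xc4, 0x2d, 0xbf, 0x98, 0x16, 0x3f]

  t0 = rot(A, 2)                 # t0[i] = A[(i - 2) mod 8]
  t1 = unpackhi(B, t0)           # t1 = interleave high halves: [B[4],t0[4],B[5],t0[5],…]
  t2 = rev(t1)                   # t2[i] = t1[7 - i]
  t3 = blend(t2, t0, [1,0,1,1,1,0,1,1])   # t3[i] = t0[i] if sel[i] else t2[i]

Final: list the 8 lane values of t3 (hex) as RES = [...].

RES = [0x32, 0x3f, 0xb7, 0x99, 0x2d, 0x98, 0xdb, 0x7a]

t0 = [0x32, 0xec, 0xb7, 0x99, 0x2d, 0x41, 0xdb, 0x7a]
t1 = [0xbf, 0x2d, 0x98, 0x41, 0x16, 0xdb, 0x3f, 0x7a]
t2 = [0x7a, 0x3f, 0xdb, 0x16, 0x41, 0x98, 0x2d, 0xbf]
t3 = [0x32, 0x3f, 0xb7, 0x99, 0x2d, 0x98, 0xdb, 0x7a]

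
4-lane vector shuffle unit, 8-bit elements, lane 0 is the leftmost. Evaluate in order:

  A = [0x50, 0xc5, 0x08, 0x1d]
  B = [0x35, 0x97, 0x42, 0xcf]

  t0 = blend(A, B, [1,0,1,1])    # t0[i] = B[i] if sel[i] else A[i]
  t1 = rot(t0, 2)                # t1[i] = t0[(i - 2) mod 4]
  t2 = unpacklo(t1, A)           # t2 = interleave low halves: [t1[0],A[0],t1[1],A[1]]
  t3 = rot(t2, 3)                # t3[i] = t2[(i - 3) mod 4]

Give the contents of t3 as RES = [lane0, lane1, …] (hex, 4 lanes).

→ t0 |35|c5|42|cf|
→ t1 |42|cf|35|c5|
→ t2 |42|50|cf|c5|
→ t3 |50|cf|c5|42|

RES = [ 0x50  0xcf  0xc5  0x42 ]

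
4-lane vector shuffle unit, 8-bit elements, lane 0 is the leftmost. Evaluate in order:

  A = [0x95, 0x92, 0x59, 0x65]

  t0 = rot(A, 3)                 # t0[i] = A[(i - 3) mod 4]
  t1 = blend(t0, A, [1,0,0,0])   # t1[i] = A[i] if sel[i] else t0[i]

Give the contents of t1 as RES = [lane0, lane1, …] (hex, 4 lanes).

RES = [0x95, 0x59, 0x65, 0x95]

t0 = [0x92, 0x59, 0x65, 0x95]
t1 = [0x95, 0x59, 0x65, 0x95]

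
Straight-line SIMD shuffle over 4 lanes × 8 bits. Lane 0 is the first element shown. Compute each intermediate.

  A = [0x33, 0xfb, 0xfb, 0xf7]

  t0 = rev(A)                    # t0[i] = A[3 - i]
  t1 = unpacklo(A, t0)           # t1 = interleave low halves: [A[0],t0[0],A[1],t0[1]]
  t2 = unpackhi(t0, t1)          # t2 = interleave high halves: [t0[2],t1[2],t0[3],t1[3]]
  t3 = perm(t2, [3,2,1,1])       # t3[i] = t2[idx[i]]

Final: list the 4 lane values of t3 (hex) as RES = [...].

RES = [0xfb, 0x33, 0xfb, 0xfb]

→ t0 |f7|fb|fb|33|
→ t1 |33|f7|fb|fb|
→ t2 |fb|fb|33|fb|
→ t3 |fb|33|fb|fb|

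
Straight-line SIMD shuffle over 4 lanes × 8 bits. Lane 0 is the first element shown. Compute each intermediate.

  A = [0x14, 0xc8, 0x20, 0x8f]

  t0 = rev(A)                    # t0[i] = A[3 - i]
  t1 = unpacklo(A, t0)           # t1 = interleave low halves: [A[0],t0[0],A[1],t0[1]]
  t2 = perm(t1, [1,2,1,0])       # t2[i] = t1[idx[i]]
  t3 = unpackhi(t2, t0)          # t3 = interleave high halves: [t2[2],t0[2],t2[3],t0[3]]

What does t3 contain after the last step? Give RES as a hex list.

  t0: 8f 20 c8 14
  t1: 14 8f c8 20
  t2: 8f c8 8f 14
  t3: 8f c8 14 14

RES = [0x8f, 0xc8, 0x14, 0x14]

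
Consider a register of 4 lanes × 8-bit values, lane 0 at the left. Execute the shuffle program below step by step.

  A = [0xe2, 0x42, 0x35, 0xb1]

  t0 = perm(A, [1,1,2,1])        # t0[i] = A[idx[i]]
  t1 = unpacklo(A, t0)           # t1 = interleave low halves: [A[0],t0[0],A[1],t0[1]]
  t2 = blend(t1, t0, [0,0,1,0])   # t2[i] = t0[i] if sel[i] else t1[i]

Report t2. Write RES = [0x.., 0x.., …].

  t0: 42 42 35 42
  t1: e2 42 42 42
  t2: e2 42 35 42

RES = [0xe2, 0x42, 0x35, 0x42]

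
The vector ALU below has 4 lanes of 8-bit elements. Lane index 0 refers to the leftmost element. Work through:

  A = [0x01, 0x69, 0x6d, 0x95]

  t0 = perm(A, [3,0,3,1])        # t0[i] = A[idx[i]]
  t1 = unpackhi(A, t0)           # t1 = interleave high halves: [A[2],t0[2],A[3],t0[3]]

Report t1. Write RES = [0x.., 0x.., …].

  t0: 95 01 95 69
  t1: 6d 95 95 69

RES = [ 0x6d  0x95  0x95  0x69 ]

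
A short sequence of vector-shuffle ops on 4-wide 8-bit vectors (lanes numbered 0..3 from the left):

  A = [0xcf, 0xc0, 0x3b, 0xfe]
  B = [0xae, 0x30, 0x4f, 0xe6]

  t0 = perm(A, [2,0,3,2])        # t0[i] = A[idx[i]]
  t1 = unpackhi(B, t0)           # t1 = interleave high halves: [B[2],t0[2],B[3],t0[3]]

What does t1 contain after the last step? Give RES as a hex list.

RES = [0x4f, 0xfe, 0xe6, 0x3b]

t0 = [0x3b, 0xcf, 0xfe, 0x3b]
t1 = [0x4f, 0xfe, 0xe6, 0x3b]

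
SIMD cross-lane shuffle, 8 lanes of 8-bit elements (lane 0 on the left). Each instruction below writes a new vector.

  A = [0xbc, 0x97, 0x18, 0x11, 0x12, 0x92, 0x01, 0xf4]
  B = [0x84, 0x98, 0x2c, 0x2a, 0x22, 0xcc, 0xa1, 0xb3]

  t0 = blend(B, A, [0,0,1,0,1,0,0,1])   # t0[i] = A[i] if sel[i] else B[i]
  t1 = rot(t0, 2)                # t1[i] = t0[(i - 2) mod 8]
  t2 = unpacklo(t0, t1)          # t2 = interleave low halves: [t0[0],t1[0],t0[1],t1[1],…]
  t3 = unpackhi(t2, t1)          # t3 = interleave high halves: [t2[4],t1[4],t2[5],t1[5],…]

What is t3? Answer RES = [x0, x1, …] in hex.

RES = [ 0x18  0x18  0x84  0x2a  0x2a  0x12  0x98  0xcc ]

  t0: 84 98 18 2a 12 cc a1 f4
  t1: a1 f4 84 98 18 2a 12 cc
  t2: 84 a1 98 f4 18 84 2a 98
  t3: 18 18 84 2a 2a 12 98 cc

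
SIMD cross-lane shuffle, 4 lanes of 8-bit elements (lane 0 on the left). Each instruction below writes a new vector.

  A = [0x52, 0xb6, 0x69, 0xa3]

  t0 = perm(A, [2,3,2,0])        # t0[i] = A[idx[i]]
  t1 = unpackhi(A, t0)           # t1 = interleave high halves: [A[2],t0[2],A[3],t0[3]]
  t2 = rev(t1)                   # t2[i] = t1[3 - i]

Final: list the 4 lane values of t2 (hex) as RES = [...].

RES = [0x52, 0xa3, 0x69, 0x69]

t0 = [0x69, 0xa3, 0x69, 0x52]
t1 = [0x69, 0x69, 0xa3, 0x52]
t2 = [0x52, 0xa3, 0x69, 0x69]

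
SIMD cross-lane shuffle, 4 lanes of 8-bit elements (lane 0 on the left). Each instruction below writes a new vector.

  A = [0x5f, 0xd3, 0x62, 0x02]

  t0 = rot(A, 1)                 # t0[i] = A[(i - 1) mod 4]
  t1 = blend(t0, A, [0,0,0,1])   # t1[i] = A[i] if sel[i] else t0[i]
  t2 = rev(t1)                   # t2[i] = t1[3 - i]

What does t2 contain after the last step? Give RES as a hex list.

t0 = [0x02, 0x5f, 0xd3, 0x62]
t1 = [0x02, 0x5f, 0xd3, 0x02]
t2 = [0x02, 0xd3, 0x5f, 0x02]

RES = [ 0x02  0xd3  0x5f  0x02 ]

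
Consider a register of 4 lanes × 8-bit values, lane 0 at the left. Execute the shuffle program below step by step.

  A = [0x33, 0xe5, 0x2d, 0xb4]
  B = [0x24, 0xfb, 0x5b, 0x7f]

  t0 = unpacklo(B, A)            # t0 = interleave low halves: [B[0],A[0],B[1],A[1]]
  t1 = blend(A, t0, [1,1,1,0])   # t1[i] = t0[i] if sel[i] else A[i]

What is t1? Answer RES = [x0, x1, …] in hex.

→ t0 |24|33|fb|e5|
→ t1 |24|33|fb|b4|

RES = [0x24, 0x33, 0xfb, 0xb4]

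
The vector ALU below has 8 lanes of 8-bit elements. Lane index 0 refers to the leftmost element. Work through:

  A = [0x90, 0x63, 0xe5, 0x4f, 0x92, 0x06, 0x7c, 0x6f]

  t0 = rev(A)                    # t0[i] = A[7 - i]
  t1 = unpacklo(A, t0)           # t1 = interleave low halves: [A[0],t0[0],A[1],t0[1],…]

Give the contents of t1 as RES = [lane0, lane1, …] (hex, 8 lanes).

t0 = [0x6f, 0x7c, 0x06, 0x92, 0x4f, 0xe5, 0x63, 0x90]
t1 = [0x90, 0x6f, 0x63, 0x7c, 0xe5, 0x06, 0x4f, 0x92]

RES = [0x90, 0x6f, 0x63, 0x7c, 0xe5, 0x06, 0x4f, 0x92]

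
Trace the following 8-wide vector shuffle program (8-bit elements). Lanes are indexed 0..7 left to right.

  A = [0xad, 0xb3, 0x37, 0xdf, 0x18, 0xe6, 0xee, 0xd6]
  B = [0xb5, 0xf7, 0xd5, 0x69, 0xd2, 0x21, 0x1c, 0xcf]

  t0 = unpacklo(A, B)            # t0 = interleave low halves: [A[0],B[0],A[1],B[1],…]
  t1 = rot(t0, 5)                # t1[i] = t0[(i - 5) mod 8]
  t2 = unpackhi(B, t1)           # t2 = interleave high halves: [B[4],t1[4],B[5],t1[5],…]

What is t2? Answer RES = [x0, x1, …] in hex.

→ t0 |ad|b5|b3|f7|37|d5|df|69|
→ t1 |f7|37|d5|df|69|ad|b5|b3|
→ t2 |d2|69|21|ad|1c|b5|cf|b3|

RES = [0xd2, 0x69, 0x21, 0xad, 0x1c, 0xb5, 0xcf, 0xb3]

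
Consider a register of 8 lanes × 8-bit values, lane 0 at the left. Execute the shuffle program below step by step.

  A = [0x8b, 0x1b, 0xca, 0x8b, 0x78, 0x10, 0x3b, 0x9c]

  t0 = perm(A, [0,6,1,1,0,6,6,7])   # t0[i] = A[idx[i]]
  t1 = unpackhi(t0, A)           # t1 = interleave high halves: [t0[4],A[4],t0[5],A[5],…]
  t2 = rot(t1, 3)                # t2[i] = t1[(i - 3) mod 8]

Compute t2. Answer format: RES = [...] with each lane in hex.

RES = [0x3b, 0x9c, 0x9c, 0x8b, 0x78, 0x3b, 0x10, 0x3b]

→ t0 |8b|3b|1b|1b|8b|3b|3b|9c|
→ t1 |8b|78|3b|10|3b|3b|9c|9c|
→ t2 |3b|9c|9c|8b|78|3b|10|3b|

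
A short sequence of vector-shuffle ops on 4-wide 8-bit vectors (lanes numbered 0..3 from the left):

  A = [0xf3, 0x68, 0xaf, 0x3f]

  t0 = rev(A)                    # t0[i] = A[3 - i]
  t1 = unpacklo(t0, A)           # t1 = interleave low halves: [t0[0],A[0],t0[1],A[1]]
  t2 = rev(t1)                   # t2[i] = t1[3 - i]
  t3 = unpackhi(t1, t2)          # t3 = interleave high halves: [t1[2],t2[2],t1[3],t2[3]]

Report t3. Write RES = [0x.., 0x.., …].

  t0: 3f af 68 f3
  t1: 3f f3 af 68
  t2: 68 af f3 3f
  t3: af f3 68 3f

RES = [0xaf, 0xf3, 0x68, 0x3f]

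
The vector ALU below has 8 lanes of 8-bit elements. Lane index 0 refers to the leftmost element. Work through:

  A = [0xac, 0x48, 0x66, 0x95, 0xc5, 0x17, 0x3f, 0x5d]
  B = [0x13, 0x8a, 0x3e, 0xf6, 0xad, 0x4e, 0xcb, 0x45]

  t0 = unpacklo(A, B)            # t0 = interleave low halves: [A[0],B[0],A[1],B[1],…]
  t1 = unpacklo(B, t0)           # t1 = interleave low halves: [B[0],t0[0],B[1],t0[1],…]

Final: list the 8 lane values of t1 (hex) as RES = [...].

  t0: ac 13 48 8a 66 3e 95 f6
  t1: 13 ac 8a 13 3e 48 f6 8a

RES = [ 0x13  0xac  0x8a  0x13  0x3e  0x48  0xf6  0x8a ]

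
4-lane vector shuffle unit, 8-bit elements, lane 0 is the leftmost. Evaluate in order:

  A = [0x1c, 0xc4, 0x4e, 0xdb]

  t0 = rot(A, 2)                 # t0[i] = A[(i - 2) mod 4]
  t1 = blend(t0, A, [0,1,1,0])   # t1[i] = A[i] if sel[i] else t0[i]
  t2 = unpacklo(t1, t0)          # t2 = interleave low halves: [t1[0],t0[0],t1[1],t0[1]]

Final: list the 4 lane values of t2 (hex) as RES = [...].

RES = [ 0x4e  0x4e  0xc4  0xdb ]

t0 = [0x4e, 0xdb, 0x1c, 0xc4]
t1 = [0x4e, 0xc4, 0x4e, 0xc4]
t2 = [0x4e, 0x4e, 0xc4, 0xdb]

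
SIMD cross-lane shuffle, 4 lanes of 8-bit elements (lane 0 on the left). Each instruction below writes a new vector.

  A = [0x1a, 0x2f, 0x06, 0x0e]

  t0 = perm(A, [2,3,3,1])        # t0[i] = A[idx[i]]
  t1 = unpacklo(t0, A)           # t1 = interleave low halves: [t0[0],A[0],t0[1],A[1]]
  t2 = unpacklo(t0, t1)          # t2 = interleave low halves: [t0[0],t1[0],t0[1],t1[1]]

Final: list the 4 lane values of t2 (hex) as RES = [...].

→ t0 |06|0e|0e|2f|
→ t1 |06|1a|0e|2f|
→ t2 |06|06|0e|1a|

RES = [0x06, 0x06, 0x0e, 0x1a]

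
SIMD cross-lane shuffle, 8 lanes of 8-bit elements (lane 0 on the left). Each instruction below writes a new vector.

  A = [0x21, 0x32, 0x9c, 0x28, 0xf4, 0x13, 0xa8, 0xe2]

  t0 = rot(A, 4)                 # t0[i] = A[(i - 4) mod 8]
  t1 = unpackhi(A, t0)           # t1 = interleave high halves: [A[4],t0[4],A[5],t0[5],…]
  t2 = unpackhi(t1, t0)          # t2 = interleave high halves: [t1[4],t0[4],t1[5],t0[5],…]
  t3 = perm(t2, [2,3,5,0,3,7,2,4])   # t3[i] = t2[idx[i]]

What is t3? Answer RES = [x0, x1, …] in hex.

t0 = [0xf4, 0x13, 0xa8, 0xe2, 0x21, 0x32, 0x9c, 0x28]
t1 = [0xf4, 0x21, 0x13, 0x32, 0xa8, 0x9c, 0xe2, 0x28]
t2 = [0xa8, 0x21, 0x9c, 0x32, 0xe2, 0x9c, 0x28, 0x28]
t3 = [0x9c, 0x32, 0x9c, 0xa8, 0x32, 0x28, 0x9c, 0xe2]

RES = [0x9c, 0x32, 0x9c, 0xa8, 0x32, 0x28, 0x9c, 0xe2]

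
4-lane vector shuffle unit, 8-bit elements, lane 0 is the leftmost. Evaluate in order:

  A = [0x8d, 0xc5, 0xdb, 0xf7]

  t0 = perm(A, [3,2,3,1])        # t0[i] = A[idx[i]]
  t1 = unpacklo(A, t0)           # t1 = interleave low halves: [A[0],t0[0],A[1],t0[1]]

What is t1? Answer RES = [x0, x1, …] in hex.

→ t0 |f7|db|f7|c5|
→ t1 |8d|f7|c5|db|

RES = [ 0x8d  0xf7  0xc5  0xdb ]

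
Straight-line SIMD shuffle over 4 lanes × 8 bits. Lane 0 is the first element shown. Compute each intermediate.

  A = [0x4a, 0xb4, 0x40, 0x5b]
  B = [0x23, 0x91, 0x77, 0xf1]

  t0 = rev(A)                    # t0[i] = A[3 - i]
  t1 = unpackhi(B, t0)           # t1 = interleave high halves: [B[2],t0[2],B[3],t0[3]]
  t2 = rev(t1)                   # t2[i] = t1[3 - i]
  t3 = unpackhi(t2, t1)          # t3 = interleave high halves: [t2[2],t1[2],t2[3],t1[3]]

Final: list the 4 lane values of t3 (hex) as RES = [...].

  t0: 5b 40 b4 4a
  t1: 77 b4 f1 4a
  t2: 4a f1 b4 77
  t3: b4 f1 77 4a

RES = [0xb4, 0xf1, 0x77, 0x4a]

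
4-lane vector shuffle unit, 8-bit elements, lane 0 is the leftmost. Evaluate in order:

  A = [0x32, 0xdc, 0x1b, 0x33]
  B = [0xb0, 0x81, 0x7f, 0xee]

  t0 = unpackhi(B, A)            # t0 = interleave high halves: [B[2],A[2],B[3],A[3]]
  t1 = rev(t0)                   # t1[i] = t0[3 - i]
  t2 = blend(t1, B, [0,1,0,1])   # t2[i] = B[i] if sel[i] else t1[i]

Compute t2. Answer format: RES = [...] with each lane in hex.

  t0: 7f 1b ee 33
  t1: 33 ee 1b 7f
  t2: 33 81 1b ee

RES = [0x33, 0x81, 0x1b, 0xee]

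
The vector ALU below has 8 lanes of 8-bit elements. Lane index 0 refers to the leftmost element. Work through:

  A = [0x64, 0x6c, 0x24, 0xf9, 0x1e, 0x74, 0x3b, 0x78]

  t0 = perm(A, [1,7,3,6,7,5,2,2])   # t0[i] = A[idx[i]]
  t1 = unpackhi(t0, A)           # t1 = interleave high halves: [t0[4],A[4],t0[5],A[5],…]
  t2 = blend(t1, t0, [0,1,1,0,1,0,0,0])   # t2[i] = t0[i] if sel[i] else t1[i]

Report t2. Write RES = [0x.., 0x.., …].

  t0: 6c 78 f9 3b 78 74 24 24
  t1: 78 1e 74 74 24 3b 24 78
  t2: 78 78 f9 74 78 3b 24 78

RES = [0x78, 0x78, 0xf9, 0x74, 0x78, 0x3b, 0x24, 0x78]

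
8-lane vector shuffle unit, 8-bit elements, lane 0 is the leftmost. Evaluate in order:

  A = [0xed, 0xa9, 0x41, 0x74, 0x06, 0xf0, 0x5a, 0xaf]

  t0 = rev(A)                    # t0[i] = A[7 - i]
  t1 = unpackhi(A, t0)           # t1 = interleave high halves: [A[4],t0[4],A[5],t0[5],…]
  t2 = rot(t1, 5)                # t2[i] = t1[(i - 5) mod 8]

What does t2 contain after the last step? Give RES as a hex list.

RES = [ 0x41  0x5a  0xa9  0xaf  0xed  0x06  0x74  0xf0 ]

→ t0 |af|5a|f0|06|74|41|a9|ed|
→ t1 |06|74|f0|41|5a|a9|af|ed|
→ t2 |41|5a|a9|af|ed|06|74|f0|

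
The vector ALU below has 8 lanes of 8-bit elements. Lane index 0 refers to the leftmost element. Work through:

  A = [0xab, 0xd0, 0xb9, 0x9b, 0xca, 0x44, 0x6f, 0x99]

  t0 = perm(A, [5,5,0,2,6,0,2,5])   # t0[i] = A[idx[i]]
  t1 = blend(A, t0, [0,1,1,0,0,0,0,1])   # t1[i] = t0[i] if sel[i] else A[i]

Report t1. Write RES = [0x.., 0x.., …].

  t0: 44 44 ab b9 6f ab b9 44
  t1: ab 44 ab 9b ca 44 6f 44

RES = [0xab, 0x44, 0xab, 0x9b, 0xca, 0x44, 0x6f, 0x44]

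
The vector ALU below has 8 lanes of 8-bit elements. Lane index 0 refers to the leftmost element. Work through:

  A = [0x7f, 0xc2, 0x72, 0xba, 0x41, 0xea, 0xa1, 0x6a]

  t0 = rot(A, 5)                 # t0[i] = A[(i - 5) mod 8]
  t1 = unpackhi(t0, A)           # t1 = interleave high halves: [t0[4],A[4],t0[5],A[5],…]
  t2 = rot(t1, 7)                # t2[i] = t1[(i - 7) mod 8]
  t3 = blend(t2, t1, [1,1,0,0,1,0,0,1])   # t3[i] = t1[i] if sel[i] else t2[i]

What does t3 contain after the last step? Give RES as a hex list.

  t0: ba 41 ea a1 6a 7f c2 72
  t1: 6a 41 7f ea c2 a1 72 6a
  t2: 41 7f ea c2 a1 72 6a 6a
  t3: 6a 41 ea c2 c2 72 6a 6a

RES = [ 0x6a  0x41  0xea  0xc2  0xc2  0x72  0x6a  0x6a ]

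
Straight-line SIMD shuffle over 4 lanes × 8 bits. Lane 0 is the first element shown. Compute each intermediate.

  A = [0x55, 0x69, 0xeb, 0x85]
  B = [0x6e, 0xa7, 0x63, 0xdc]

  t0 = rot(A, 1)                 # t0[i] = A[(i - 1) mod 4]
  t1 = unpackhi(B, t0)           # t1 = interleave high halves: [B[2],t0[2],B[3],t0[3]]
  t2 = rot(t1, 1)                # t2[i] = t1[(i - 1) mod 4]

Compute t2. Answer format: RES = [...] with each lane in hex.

RES = [0xeb, 0x63, 0x69, 0xdc]

  t0: 85 55 69 eb
  t1: 63 69 dc eb
  t2: eb 63 69 dc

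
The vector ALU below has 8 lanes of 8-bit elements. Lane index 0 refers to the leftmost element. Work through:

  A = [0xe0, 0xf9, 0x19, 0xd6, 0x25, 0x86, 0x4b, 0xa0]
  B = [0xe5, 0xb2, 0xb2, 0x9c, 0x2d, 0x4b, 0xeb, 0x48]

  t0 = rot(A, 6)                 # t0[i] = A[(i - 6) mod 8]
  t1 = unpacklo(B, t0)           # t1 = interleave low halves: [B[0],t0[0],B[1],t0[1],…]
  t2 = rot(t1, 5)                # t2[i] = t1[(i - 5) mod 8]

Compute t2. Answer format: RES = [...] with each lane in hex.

  t0: 19 d6 25 86 4b a0 e0 f9
  t1: e5 19 b2 d6 b2 25 9c 86
  t2: d6 b2 25 9c 86 e5 19 b2

RES = [ 0xd6  0xb2  0x25  0x9c  0x86  0xe5  0x19  0xb2 ]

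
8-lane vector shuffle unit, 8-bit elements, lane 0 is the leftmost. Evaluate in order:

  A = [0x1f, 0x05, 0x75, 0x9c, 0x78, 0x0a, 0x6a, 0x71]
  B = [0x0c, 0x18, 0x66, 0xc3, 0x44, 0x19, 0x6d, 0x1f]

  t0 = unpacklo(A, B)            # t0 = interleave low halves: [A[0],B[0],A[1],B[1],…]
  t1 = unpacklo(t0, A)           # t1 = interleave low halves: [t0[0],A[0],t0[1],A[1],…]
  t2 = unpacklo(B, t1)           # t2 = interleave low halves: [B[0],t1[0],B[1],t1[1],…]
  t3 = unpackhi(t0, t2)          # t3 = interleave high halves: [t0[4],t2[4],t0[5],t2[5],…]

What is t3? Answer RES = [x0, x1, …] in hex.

  t0: 1f 0c 05 18 75 66 9c c3
  t1: 1f 1f 0c 05 05 75 18 9c
  t2: 0c 1f 18 1f 66 0c c3 05
  t3: 75 66 66 0c 9c c3 c3 05

RES = [0x75, 0x66, 0x66, 0x0c, 0x9c, 0xc3, 0xc3, 0x05]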